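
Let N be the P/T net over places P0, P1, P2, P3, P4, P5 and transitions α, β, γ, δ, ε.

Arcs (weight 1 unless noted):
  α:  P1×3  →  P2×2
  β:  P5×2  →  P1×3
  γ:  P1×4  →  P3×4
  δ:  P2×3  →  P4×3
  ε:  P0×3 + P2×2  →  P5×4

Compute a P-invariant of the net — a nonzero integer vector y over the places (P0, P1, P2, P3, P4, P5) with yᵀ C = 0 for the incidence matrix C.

y = (P0:2, P1:2, P2:3, P3:2, P4:3, P5:3)

Incidence matrix C (rows=places, cols=transitions):
        α    β    γ    δ    ε
   P0   0    0    0    0   -3
   P1  -3    3   -4    0    0
   P2   2    0    0   -3   -2
   P3   0    0    4    0    0
   P4   0    0    0    3    0
   P5   0   -2    0    0    4

Candidate y = [2, 2, 3, 2, 3, 3]; check y·C column-wise:
  col α: 2·0 + 2·-3 + 3·2 + 2·0 + 3·0 + 3·0 = 0
  col β: 2·0 + 2·3 + 3·0 + 2·0 + 3·0 + 3·-2 = 0
  col γ: 2·0 + 2·-4 + 3·0 + 2·4 + 3·0 + 3·0 = 0
  col δ: 2·0 + 2·0 + 3·-3 + 2·0 + 3·3 + 3·0 = 0
  col ε: 2·-3 + 2·0 + 3·-2 + 2·0 + 3·0 + 3·4 = 0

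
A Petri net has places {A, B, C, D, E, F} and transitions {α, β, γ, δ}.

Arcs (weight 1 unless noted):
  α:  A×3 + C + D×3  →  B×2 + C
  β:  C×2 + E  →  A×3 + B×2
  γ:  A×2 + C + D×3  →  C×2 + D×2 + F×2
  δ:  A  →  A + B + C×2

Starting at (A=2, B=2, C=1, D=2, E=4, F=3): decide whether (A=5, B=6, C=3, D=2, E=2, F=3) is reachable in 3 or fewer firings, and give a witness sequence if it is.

NO — not reachable within 3 firings

depth 0: 1 marking
depth 1: 2 markings reached so far
depth 2: 4 markings reached so far
depth 3: 6 markings reached so far
target is not among the 6 markings reachable within 3 steps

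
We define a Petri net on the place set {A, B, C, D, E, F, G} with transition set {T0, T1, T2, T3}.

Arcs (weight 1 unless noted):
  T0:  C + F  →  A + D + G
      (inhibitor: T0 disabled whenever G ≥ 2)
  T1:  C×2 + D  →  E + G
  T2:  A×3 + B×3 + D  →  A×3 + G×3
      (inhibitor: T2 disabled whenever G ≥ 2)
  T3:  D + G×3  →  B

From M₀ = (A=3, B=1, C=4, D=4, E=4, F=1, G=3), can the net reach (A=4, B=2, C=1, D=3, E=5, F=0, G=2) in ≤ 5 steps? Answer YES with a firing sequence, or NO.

YES — reachable via ⟨T1, T3, T0⟩ (3 firings)

step 1: fire T1:  (A=3, B=1, C=4, D=4, E=4, F=1, G=3) → (A=3, B=1, C=2, D=3, E=5, F=1, G=4)
step 2: fire T3:  (A=3, B=1, C=2, D=3, E=5, F=1, G=4) → (A=3, B=2, C=2, D=2, E=5, F=1, G=1)
step 3: fire T0:  (A=3, B=2, C=2, D=2, E=5, F=1, G=1) → (A=4, B=2, C=1, D=3, E=5, F=0, G=2)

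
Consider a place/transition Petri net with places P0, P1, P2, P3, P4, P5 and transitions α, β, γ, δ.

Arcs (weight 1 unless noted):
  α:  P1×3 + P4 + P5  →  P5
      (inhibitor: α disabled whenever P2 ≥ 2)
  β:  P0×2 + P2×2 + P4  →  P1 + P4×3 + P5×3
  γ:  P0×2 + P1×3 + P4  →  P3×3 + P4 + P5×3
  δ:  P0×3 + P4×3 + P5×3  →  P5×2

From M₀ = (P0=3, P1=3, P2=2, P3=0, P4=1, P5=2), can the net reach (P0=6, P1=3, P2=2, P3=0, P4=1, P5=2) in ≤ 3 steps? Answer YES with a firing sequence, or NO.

NO — not reachable within 3 firings

depth 0: 1 marking
depth 1: 3 markings reached so far
depth 2: 4 markings reached so far
depth 3: 4 markings reached so far
(frontier empty at depth 3; search complete)
target is not among the 4 markings reachable within 3 steps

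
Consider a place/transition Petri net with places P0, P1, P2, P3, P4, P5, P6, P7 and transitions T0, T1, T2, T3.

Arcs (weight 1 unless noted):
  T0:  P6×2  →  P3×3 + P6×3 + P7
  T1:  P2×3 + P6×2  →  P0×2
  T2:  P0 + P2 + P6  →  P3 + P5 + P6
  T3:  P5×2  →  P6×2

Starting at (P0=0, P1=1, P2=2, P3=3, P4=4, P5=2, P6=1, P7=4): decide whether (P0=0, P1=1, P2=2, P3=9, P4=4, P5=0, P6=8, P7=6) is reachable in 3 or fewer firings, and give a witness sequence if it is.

depth 0: 1 marking
depth 1: 2 markings reached so far
depth 2: 3 markings reached so far
depth 3: 4 markings reached so far
target is not among the 4 markings reachable within 3 steps

NO — not reachable within 3 firings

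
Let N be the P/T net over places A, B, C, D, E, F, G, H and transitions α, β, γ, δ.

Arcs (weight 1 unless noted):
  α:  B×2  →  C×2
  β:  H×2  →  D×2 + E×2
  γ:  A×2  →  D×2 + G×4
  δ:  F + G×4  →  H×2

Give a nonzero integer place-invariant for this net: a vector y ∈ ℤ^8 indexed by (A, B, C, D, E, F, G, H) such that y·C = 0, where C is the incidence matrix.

y = (A:0, B:1, C:1, D:0, E:0, F:0, G:0, H:0)

Incidence matrix C (rows=places, cols=transitions):
        α    β    γ    δ
    A   0    0   -2    0
    B  -2    0    0    0
    C   2    0    0    0
    D   0    2    2    0
    E   0    2    0    0
    F   0    0    0   -1
    G   0    0    4   -4
    H   0   -2    0    2

Candidate y = [0, 1, 1, 0, 0, 0, 0, 0]; check y·C column-wise:
  col α: 1·-2 + 1·2 = 0
  col β: 1·0 + 1·0 + 0·2 + 0·2 + 0·-2 = 0
  col γ: 0·-2 + 1·0 + 1·0 + 0·2 + 0·4 = 0
  col δ: 1·0 + 1·0 + 0·-1 + 0·-4 + 0·2 = 0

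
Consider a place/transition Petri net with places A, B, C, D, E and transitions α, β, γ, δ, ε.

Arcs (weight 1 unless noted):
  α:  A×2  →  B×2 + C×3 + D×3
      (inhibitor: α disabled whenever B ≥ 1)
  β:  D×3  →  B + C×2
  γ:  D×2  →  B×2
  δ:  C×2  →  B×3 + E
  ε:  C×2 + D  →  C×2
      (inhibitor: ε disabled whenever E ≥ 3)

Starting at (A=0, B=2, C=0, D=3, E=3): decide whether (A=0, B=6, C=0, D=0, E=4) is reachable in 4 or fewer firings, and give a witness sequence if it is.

step 1: fire β:  (A=0, B=2, C=0, D=3, E=3) → (A=0, B=3, C=2, D=0, E=3)
step 2: fire δ:  (A=0, B=3, C=2, D=0, E=3) → (A=0, B=6, C=0, D=0, E=4)

YES — reachable via ⟨β, δ⟩ (2 firings)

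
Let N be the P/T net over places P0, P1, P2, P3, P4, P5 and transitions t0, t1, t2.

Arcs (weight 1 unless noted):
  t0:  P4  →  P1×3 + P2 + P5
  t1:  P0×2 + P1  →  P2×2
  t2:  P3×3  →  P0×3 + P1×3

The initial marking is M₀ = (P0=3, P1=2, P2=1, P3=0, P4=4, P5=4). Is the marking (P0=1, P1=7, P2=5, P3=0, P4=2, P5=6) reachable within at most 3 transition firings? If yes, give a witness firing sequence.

YES — reachable via ⟨t0, t0, t1⟩ (3 firings)

step 1: fire t0:  (P0=3, P1=2, P2=1, P3=0, P4=4, P5=4) → (P0=3, P1=5, P2=2, P3=0, P4=3, P5=5)
step 2: fire t0:  (P0=3, P1=5, P2=2, P3=0, P4=3, P5=5) → (P0=3, P1=8, P2=3, P3=0, P4=2, P5=6)
step 3: fire t1:  (P0=3, P1=8, P2=3, P3=0, P4=2, P5=6) → (P0=1, P1=7, P2=5, P3=0, P4=2, P5=6)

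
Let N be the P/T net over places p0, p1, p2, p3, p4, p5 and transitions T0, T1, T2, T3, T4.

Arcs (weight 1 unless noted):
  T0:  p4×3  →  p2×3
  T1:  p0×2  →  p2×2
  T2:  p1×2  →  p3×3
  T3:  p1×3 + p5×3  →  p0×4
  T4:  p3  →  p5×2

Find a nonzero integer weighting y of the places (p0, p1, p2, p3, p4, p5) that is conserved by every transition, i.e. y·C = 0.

Incidence matrix C (rows=places, cols=transitions):
       T0   T1   T2   T3   T4
   p0   0   -2    0    4    0
   p1   0    0   -2   -3    0
   p2   3    2    0    0    0
   p3   0    0    3    0   -1
   p4  -3    0    0    0    0
   p5   0    0    0   -3    2

Candidate y = [3, 3, 3, 2, 3, 1]; check y·C column-wise:
  col T0: 3·0 + 3·0 + 3·3 + 2·0 + 3·-3 + 1·0 = 0
  col T1: 3·-2 + 3·0 + 3·2 + 2·0 + 3·0 + 1·0 = 0
  col T2: 3·0 + 3·-2 + 3·0 + 2·3 + 3·0 + 1·0 = 0
  col T3: 3·4 + 3·-3 + 3·0 + 2·0 + 3·0 + 1·-3 = 0
  col T4: 3·0 + 3·0 + 3·0 + 2·-1 + 3·0 + 1·2 = 0

y = (p0:3, p1:3, p2:3, p3:2, p4:3, p5:1)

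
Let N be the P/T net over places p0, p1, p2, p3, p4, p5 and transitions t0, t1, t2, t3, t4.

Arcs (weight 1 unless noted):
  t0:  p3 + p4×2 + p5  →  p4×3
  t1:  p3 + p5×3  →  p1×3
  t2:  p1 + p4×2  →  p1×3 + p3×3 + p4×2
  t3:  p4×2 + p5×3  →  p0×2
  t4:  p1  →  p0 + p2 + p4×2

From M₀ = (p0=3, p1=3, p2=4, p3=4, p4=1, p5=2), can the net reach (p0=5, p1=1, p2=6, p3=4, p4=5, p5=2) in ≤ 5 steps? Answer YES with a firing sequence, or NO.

YES — reachable via ⟨t4, t4⟩ (2 firings)

step 1: fire t4:  (p0=3, p1=3, p2=4, p3=4, p4=1, p5=2) → (p0=4, p1=2, p2=5, p3=4, p4=3, p5=2)
step 2: fire t4:  (p0=4, p1=2, p2=5, p3=4, p4=3, p5=2) → (p0=5, p1=1, p2=6, p3=4, p4=5, p5=2)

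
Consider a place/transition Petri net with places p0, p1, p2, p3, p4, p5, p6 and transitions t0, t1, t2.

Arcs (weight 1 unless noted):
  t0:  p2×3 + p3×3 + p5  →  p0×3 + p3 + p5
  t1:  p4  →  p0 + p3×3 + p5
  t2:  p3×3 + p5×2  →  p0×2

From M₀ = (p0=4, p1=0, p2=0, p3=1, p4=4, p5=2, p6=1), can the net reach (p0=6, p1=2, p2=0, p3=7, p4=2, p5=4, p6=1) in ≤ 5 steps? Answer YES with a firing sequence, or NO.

depth 0: 1 marking
depth 1: 2 markings reached so far
depth 2: 4 markings reached so far
depth 3: 6 markings reached so far
depth 4: 9 markings reached so far
depth 5: 11 markings reached so far
target is not among the 11 markings reachable within 5 steps

NO — not reachable within 5 firings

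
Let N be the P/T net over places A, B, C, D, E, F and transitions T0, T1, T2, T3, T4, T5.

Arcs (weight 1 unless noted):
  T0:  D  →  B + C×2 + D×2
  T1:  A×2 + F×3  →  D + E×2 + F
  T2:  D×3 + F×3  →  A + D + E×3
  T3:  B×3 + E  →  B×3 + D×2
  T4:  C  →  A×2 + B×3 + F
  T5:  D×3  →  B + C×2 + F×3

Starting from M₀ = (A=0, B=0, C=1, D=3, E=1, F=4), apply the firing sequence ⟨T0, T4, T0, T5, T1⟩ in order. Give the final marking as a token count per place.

(A=0, B=6, C=6, D=3, E=3, F=6)

step 1: fire T0:  (A=0, B=0, C=1, D=3, E=1, F=4) → (A=0, B=1, C=3, D=4, E=1, F=4)
step 2: fire T4:  (A=0, B=1, C=3, D=4, E=1, F=4) → (A=2, B=4, C=2, D=4, E=1, F=5)
step 3: fire T0:  (A=2, B=4, C=2, D=4, E=1, F=5) → (A=2, B=5, C=4, D=5, E=1, F=5)
step 4: fire T5:  (A=2, B=5, C=4, D=5, E=1, F=5) → (A=2, B=6, C=6, D=2, E=1, F=8)
step 5: fire T1:  (A=2, B=6, C=6, D=2, E=1, F=8) → (A=0, B=6, C=6, D=3, E=3, F=6)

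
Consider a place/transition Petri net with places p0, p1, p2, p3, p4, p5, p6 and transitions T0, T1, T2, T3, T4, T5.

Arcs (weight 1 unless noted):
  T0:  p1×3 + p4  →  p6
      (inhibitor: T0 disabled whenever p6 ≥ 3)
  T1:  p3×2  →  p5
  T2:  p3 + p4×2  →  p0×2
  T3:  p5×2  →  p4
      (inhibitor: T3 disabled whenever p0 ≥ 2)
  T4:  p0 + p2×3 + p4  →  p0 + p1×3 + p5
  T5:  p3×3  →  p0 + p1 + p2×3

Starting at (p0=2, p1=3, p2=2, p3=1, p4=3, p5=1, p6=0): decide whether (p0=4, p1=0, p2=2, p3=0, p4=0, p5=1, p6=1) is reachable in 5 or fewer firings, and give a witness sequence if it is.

YES — reachable via ⟨T0, T2⟩ (2 firings)

step 1: fire T0:  (p0=2, p1=3, p2=2, p3=1, p4=3, p5=1, p6=0) → (p0=2, p1=0, p2=2, p3=1, p4=2, p5=1, p6=1)
step 2: fire T2:  (p0=2, p1=0, p2=2, p3=1, p4=2, p5=1, p6=1) → (p0=4, p1=0, p2=2, p3=0, p4=0, p5=1, p6=1)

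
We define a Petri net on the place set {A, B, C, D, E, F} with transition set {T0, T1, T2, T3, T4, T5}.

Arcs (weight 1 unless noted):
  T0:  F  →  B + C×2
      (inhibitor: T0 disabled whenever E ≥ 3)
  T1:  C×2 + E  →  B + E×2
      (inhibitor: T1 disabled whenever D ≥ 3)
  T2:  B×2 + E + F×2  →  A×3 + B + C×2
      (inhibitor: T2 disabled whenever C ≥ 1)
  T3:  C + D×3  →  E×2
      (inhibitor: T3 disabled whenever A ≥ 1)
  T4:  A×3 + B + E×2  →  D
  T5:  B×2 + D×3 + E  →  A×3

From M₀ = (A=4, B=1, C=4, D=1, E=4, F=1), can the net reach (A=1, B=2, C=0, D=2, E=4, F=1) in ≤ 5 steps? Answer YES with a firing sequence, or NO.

YES — reachable via ⟨T1, T1, T4⟩ (3 firings)

step 1: fire T1:  (A=4, B=1, C=4, D=1, E=4, F=1) → (A=4, B=2, C=2, D=1, E=5, F=1)
step 2: fire T1:  (A=4, B=2, C=2, D=1, E=5, F=1) → (A=4, B=3, C=0, D=1, E=6, F=1)
step 3: fire T4:  (A=4, B=3, C=0, D=1, E=6, F=1) → (A=1, B=2, C=0, D=2, E=4, F=1)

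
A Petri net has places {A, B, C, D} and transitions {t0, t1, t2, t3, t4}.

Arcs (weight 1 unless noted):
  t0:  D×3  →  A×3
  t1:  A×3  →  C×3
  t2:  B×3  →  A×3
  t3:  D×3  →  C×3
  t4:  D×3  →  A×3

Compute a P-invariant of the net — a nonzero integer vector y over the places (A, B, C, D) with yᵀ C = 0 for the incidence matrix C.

y = (A:1, B:1, C:1, D:1)

Incidence matrix C (rows=places, cols=transitions):
       t0   t1   t2   t3   t4
    A   3   -3    3    0    3
    B   0    0   -3    0    0
    C   0    3    0    3    0
    D  -3    0    0   -3   -3

Candidate y = [1, 1, 1, 1]; check y·C column-wise:
  col t0: 1·3 + 1·0 + 1·0 + 1·-3 = 0
  col t1: 1·-3 + 1·0 + 1·3 + 1·0 = 0
  col t2: 1·3 + 1·-3 + 1·0 + 1·0 = 0
  col t3: 1·0 + 1·0 + 1·3 + 1·-3 = 0
  col t4: 1·3 + 1·0 + 1·0 + 1·-3 = 0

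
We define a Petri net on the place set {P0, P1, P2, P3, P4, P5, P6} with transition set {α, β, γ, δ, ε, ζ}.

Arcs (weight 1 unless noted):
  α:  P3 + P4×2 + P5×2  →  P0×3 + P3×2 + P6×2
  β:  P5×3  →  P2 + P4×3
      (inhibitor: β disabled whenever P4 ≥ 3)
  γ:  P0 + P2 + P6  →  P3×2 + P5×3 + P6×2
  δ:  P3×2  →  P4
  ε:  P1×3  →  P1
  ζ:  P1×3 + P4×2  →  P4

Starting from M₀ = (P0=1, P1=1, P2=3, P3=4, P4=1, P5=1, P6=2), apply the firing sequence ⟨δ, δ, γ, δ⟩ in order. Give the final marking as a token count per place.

step 1: fire δ:  (P0=1, P1=1, P2=3, P3=4, P4=1, P5=1, P6=2) → (P0=1, P1=1, P2=3, P3=2, P4=2, P5=1, P6=2)
step 2: fire δ:  (P0=1, P1=1, P2=3, P3=2, P4=2, P5=1, P6=2) → (P0=1, P1=1, P2=3, P3=0, P4=3, P5=1, P6=2)
step 3: fire γ:  (P0=1, P1=1, P2=3, P3=0, P4=3, P5=1, P6=2) → (P0=0, P1=1, P2=2, P3=2, P4=3, P5=4, P6=3)
step 4: fire δ:  (P0=0, P1=1, P2=2, P3=2, P4=3, P5=4, P6=3) → (P0=0, P1=1, P2=2, P3=0, P4=4, P5=4, P6=3)

(P0=0, P1=1, P2=2, P3=0, P4=4, P5=4, P6=3)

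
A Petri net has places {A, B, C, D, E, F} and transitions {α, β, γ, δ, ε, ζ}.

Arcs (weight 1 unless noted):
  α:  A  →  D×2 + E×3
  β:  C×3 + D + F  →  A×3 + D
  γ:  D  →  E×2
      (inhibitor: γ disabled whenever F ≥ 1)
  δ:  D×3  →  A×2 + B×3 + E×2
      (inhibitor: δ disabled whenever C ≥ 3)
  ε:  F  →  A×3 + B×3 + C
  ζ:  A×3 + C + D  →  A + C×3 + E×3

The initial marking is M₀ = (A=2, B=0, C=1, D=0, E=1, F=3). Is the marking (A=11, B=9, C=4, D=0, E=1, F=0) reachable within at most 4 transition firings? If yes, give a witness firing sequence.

YES — reachable via ⟨ε, ε, ε⟩ (3 firings)

step 1: fire ε:  (A=2, B=0, C=1, D=0, E=1, F=3) → (A=5, B=3, C=2, D=0, E=1, F=2)
step 2: fire ε:  (A=5, B=3, C=2, D=0, E=1, F=2) → (A=8, B=6, C=3, D=0, E=1, F=1)
step 3: fire ε:  (A=8, B=6, C=3, D=0, E=1, F=1) → (A=11, B=9, C=4, D=0, E=1, F=0)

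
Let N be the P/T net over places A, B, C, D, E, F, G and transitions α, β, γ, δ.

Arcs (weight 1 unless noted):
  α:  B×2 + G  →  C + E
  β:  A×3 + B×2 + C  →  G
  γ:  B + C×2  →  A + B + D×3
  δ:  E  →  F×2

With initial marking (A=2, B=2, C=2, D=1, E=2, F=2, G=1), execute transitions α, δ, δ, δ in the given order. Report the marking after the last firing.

(A=2, B=0, C=3, D=1, E=0, F=8, G=0)

step 1: fire α:  (A=2, B=2, C=2, D=1, E=2, F=2, G=1) → (A=2, B=0, C=3, D=1, E=3, F=2, G=0)
step 2: fire δ:  (A=2, B=0, C=3, D=1, E=3, F=2, G=0) → (A=2, B=0, C=3, D=1, E=2, F=4, G=0)
step 3: fire δ:  (A=2, B=0, C=3, D=1, E=2, F=4, G=0) → (A=2, B=0, C=3, D=1, E=1, F=6, G=0)
step 4: fire δ:  (A=2, B=0, C=3, D=1, E=1, F=6, G=0) → (A=2, B=0, C=3, D=1, E=0, F=8, G=0)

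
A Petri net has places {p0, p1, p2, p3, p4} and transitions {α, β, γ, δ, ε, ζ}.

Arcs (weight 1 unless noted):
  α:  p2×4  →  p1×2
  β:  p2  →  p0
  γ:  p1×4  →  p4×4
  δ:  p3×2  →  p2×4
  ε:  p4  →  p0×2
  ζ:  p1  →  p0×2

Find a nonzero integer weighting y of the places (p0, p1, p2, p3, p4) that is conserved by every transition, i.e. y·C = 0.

Incidence matrix C (rows=places, cols=transitions):
        α    β    γ    δ    ε    ζ
   p0   0    1    0    0    2    2
   p1   2    0   -4    0    0   -1
   p2  -4   -1    0    4    0    0
   p3   0    0    0   -2    0    0
   p4   0    0    4    0   -1    0

Candidate y = [1, 2, 1, 2, 2]; check y·C column-wise:
  col α: 1·0 + 2·2 + 1·-4 + 2·0 + 2·0 = 0
  col β: 1·1 + 2·0 + 1·-1 + 2·0 + 2·0 = 0
  col γ: 1·0 + 2·-4 + 1·0 + 2·0 + 2·4 = 0
  col δ: 1·0 + 2·0 + 1·4 + 2·-2 + 2·0 = 0
  col ε: 1·2 + 2·0 + 1·0 + 2·0 + 2·-1 = 0
  col ζ: 1·2 + 2·-1 + 1·0 + 2·0 + 2·0 = 0

y = (p0:1, p1:2, p2:1, p3:2, p4:2)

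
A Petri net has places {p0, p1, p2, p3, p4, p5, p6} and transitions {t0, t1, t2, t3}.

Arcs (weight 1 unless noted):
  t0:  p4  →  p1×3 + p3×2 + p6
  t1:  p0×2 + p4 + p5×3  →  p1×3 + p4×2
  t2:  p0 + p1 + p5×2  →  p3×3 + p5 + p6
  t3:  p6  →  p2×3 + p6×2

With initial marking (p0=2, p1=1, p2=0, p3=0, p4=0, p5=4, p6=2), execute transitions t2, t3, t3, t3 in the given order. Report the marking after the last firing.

(p0=1, p1=0, p2=9, p3=3, p4=0, p5=3, p6=6)

step 1: fire t2:  (p0=2, p1=1, p2=0, p3=0, p4=0, p5=4, p6=2) → (p0=1, p1=0, p2=0, p3=3, p4=0, p5=3, p6=3)
step 2: fire t3:  (p0=1, p1=0, p2=0, p3=3, p4=0, p5=3, p6=3) → (p0=1, p1=0, p2=3, p3=3, p4=0, p5=3, p6=4)
step 3: fire t3:  (p0=1, p1=0, p2=3, p3=3, p4=0, p5=3, p6=4) → (p0=1, p1=0, p2=6, p3=3, p4=0, p5=3, p6=5)
step 4: fire t3:  (p0=1, p1=0, p2=6, p3=3, p4=0, p5=3, p6=5) → (p0=1, p1=0, p2=9, p3=3, p4=0, p5=3, p6=6)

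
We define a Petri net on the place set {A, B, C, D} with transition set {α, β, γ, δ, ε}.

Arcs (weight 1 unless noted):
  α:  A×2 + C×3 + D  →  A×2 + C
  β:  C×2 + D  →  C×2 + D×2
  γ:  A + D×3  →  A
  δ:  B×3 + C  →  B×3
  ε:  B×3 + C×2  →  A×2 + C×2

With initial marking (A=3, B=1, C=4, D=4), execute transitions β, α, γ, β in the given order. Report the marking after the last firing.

step 1: fire β:  (A=3, B=1, C=4, D=4) → (A=3, B=1, C=4, D=5)
step 2: fire α:  (A=3, B=1, C=4, D=5) → (A=3, B=1, C=2, D=4)
step 3: fire γ:  (A=3, B=1, C=2, D=4) → (A=3, B=1, C=2, D=1)
step 4: fire β:  (A=3, B=1, C=2, D=1) → (A=3, B=1, C=2, D=2)

(A=3, B=1, C=2, D=2)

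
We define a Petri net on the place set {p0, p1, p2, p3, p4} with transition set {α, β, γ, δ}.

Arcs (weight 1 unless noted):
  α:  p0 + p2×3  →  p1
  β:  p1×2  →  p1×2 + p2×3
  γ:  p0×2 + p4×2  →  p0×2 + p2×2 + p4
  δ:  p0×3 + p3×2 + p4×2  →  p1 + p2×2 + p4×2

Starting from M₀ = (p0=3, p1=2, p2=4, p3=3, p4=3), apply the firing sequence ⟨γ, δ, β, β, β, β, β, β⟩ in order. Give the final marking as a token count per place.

step 1: fire γ:  (p0=3, p1=2, p2=4, p3=3, p4=3) → (p0=3, p1=2, p2=6, p3=3, p4=2)
step 2: fire δ:  (p0=3, p1=2, p2=6, p3=3, p4=2) → (p0=0, p1=3, p2=8, p3=1, p4=2)
step 3: fire β:  (p0=0, p1=3, p2=8, p3=1, p4=2) → (p0=0, p1=3, p2=11, p3=1, p4=2)
step 4: fire β:  (p0=0, p1=3, p2=11, p3=1, p4=2) → (p0=0, p1=3, p2=14, p3=1, p4=2)
step 5: fire β:  (p0=0, p1=3, p2=14, p3=1, p4=2) → (p0=0, p1=3, p2=17, p3=1, p4=2)
step 6: fire β:  (p0=0, p1=3, p2=17, p3=1, p4=2) → (p0=0, p1=3, p2=20, p3=1, p4=2)
step 7: fire β:  (p0=0, p1=3, p2=20, p3=1, p4=2) → (p0=0, p1=3, p2=23, p3=1, p4=2)
step 8: fire β:  (p0=0, p1=3, p2=23, p3=1, p4=2) → (p0=0, p1=3, p2=26, p3=1, p4=2)

(p0=0, p1=3, p2=26, p3=1, p4=2)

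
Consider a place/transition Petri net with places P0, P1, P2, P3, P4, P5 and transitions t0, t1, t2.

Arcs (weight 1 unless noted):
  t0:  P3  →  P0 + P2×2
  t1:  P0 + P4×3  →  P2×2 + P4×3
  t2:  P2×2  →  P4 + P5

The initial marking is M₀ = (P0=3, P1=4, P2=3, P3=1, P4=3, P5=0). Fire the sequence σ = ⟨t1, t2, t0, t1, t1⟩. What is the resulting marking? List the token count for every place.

step 1: fire t1:  (P0=3, P1=4, P2=3, P3=1, P4=3, P5=0) → (P0=2, P1=4, P2=5, P3=1, P4=3, P5=0)
step 2: fire t2:  (P0=2, P1=4, P2=5, P3=1, P4=3, P5=0) → (P0=2, P1=4, P2=3, P3=1, P4=4, P5=1)
step 3: fire t0:  (P0=2, P1=4, P2=3, P3=1, P4=4, P5=1) → (P0=3, P1=4, P2=5, P3=0, P4=4, P5=1)
step 4: fire t1:  (P0=3, P1=4, P2=5, P3=0, P4=4, P5=1) → (P0=2, P1=4, P2=7, P3=0, P4=4, P5=1)
step 5: fire t1:  (P0=2, P1=4, P2=7, P3=0, P4=4, P5=1) → (P0=1, P1=4, P2=9, P3=0, P4=4, P5=1)

(P0=1, P1=4, P2=9, P3=0, P4=4, P5=1)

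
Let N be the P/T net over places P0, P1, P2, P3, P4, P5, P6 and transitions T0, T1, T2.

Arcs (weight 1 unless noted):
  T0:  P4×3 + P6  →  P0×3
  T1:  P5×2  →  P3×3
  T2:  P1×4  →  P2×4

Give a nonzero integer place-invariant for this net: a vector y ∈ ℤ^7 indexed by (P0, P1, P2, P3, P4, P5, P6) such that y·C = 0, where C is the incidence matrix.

y = (P0:0, P1:1, P2:1, P3:0, P4:0, P5:0, P6:0)

Incidence matrix C (rows=places, cols=transitions):
       T0   T1   T2
   P0   3    0    0
   P1   0    0   -4
   P2   0    0    4
   P3   0    3    0
   P4  -3    0    0
   P5   0   -2    0
   P6  -1    0    0

Candidate y = [0, 1, 1, 0, 0, 0, 0]; check y·C column-wise:
  col T0: 0·3 + 1·0 + 1·0 + 0·-3 + 0·-1 = 0
  col T1: 1·0 + 1·0 + 0·3 + 0·-2 = 0
  col T2: 1·-4 + 1·4 = 0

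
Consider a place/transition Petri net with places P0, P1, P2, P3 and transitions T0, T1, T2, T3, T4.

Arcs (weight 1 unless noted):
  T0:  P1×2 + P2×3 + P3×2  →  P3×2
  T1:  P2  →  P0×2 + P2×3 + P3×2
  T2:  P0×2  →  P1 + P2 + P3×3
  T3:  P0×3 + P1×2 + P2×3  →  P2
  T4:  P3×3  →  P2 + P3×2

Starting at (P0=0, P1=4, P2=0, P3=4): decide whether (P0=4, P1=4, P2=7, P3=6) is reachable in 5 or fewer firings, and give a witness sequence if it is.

depth 0: 1 marking
depth 1: 2 markings reached so far
depth 2: 4 markings reached so far
depth 3: 8 markings reached so far
depth 4: 17 markings reached so far
depth 5: 33 markings reached so far
target is not among the 33 markings reachable within 5 steps

NO — not reachable within 5 firings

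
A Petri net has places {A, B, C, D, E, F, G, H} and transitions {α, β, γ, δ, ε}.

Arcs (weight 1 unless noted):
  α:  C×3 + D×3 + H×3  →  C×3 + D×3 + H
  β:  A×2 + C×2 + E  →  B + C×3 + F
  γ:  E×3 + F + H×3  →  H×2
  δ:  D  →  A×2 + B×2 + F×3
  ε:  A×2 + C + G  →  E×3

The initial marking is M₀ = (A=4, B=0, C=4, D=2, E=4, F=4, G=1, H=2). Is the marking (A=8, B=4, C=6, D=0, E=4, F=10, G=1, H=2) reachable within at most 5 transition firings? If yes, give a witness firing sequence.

NO — not reachable within 5 firings

depth 0: 1 marking
depth 1: 4 markings reached so far
depth 2: 9 markings reached so far
depth 3: 13 markings reached so far
depth 4: 17 markings reached so far
depth 5: 19 markings reached so far
target is not among the 19 markings reachable within 5 steps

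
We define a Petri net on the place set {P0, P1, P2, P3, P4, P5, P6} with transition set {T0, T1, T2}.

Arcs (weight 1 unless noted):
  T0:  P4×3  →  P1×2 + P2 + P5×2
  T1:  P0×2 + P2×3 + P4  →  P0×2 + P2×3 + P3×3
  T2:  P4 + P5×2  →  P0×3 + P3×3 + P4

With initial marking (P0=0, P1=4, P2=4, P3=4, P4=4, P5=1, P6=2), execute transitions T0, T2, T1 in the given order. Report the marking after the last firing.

step 1: fire T0:  (P0=0, P1=4, P2=4, P3=4, P4=4, P5=1, P6=2) → (P0=0, P1=6, P2=5, P3=4, P4=1, P5=3, P6=2)
step 2: fire T2:  (P0=0, P1=6, P2=5, P3=4, P4=1, P5=3, P6=2) → (P0=3, P1=6, P2=5, P3=7, P4=1, P5=1, P6=2)
step 3: fire T1:  (P0=3, P1=6, P2=5, P3=7, P4=1, P5=1, P6=2) → (P0=3, P1=6, P2=5, P3=10, P4=0, P5=1, P6=2)

(P0=3, P1=6, P2=5, P3=10, P4=0, P5=1, P6=2)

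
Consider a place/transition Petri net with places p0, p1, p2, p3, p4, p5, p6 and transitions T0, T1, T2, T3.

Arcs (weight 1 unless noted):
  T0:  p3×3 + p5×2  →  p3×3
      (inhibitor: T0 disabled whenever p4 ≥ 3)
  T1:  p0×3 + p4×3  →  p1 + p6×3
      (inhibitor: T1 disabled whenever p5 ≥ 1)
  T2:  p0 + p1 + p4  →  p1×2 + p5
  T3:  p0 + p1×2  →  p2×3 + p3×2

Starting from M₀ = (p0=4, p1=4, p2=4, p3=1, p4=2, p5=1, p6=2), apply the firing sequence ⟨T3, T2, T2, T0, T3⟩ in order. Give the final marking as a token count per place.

step 1: fire T3:  (p0=4, p1=4, p2=4, p3=1, p4=2, p5=1, p6=2) → (p0=3, p1=2, p2=7, p3=3, p4=2, p5=1, p6=2)
step 2: fire T2:  (p0=3, p1=2, p2=7, p3=3, p4=2, p5=1, p6=2) → (p0=2, p1=3, p2=7, p3=3, p4=1, p5=2, p6=2)
step 3: fire T2:  (p0=2, p1=3, p2=7, p3=3, p4=1, p5=2, p6=2) → (p0=1, p1=4, p2=7, p3=3, p4=0, p5=3, p6=2)
step 4: fire T0:  (p0=1, p1=4, p2=7, p3=3, p4=0, p5=3, p6=2) → (p0=1, p1=4, p2=7, p3=3, p4=0, p5=1, p6=2)
step 5: fire T3:  (p0=1, p1=4, p2=7, p3=3, p4=0, p5=1, p6=2) → (p0=0, p1=2, p2=10, p3=5, p4=0, p5=1, p6=2)

(p0=0, p1=2, p2=10, p3=5, p4=0, p5=1, p6=2)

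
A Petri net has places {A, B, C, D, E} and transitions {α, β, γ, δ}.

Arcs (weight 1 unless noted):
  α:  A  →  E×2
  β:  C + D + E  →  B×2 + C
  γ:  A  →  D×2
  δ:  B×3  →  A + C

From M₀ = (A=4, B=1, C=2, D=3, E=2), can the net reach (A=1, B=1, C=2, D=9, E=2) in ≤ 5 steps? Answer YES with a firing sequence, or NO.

step 1: fire γ:  (A=4, B=1, C=2, D=3, E=2) → (A=3, B=1, C=2, D=5, E=2)
step 2: fire γ:  (A=3, B=1, C=2, D=5, E=2) → (A=2, B=1, C=2, D=7, E=2)
step 3: fire γ:  (A=2, B=1, C=2, D=7, E=2) → (A=1, B=1, C=2, D=9, E=2)

YES — reachable via ⟨γ, γ, γ⟩ (3 firings)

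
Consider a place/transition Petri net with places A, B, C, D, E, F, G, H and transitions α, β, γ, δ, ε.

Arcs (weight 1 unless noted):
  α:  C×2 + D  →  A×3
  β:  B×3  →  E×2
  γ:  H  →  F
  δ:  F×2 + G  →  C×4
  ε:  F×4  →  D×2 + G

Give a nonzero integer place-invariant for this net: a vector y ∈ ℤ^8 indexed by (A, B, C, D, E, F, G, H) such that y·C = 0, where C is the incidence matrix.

Incidence matrix C (rows=places, cols=transitions):
        α    β    γ    δ    ε
    A   3    0    0    0    0
    B   0   -3    0    0    0
    C  -2    0    0    4    0
    D  -1    0    0    0    2
    E   0    2    0    0    0
    F   0    0    1   -2   -4
    G   0    0    0   -1    1
    H   0    0   -1    0    0

Candidate y = [0, 2, 0, 0, 3, 0, 0, 0]; check y·C column-wise:
  col α: 0·3 + 2·0 + 0·-2 + 0·-1 + 3·0 = 0
  col β: 2·-3 + 3·2 = 0
  col γ: 2·0 + 3·0 + 0·1 + 0·-1 = 0
  col δ: 2·0 + 0·4 + 3·0 + 0·-2 + 0·-1 = 0
  col ε: 2·0 + 0·2 + 3·0 + 0·-4 + 0·1 = 0

y = (A:0, B:2, C:0, D:0, E:3, F:0, G:0, H:0)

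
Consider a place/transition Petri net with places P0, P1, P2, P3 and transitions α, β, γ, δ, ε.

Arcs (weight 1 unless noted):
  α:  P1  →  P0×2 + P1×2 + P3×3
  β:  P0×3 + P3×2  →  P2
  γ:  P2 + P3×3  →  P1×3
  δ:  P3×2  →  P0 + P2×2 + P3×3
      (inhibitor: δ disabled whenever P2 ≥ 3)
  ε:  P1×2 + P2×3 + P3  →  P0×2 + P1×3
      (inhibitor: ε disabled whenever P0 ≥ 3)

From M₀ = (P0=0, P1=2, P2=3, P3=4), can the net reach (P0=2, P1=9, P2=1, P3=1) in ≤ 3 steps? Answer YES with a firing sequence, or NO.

step 1: fire α:  (P0=0, P1=2, P2=3, P3=4) → (P0=2, P1=3, P2=3, P3=7)
step 2: fire γ:  (P0=2, P1=3, P2=3, P3=7) → (P0=2, P1=6, P2=2, P3=4)
step 3: fire γ:  (P0=2, P1=6, P2=2, P3=4) → (P0=2, P1=9, P2=1, P3=1)

YES — reachable via ⟨α, γ, γ⟩ (3 firings)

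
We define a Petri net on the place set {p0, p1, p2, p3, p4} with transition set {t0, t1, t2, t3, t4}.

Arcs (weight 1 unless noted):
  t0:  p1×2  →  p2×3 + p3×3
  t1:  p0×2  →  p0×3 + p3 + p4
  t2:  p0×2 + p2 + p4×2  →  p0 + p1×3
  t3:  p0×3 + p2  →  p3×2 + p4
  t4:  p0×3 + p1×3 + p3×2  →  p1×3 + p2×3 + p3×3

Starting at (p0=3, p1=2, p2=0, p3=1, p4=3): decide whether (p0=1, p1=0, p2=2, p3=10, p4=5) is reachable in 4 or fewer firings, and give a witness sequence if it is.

NO — not reachable within 4 firings

depth 0: 1 marking
depth 1: 3 markings reached so far
depth 2: 7 markings reached so far
depth 3: 12 markings reached so far
depth 4: 20 markings reached so far
target is not among the 20 markings reachable within 4 steps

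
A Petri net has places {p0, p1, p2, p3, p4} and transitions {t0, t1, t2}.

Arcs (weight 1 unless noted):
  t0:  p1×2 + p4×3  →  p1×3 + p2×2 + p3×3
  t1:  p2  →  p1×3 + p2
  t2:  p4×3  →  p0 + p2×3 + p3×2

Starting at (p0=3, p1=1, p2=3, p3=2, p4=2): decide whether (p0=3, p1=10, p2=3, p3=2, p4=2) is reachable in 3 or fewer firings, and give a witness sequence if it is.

YES — reachable via ⟨t1, t1, t1⟩ (3 firings)

step 1: fire t1:  (p0=3, p1=1, p2=3, p3=2, p4=2) → (p0=3, p1=4, p2=3, p3=2, p4=2)
step 2: fire t1:  (p0=3, p1=4, p2=3, p3=2, p4=2) → (p0=3, p1=7, p2=3, p3=2, p4=2)
step 3: fire t1:  (p0=3, p1=7, p2=3, p3=2, p4=2) → (p0=3, p1=10, p2=3, p3=2, p4=2)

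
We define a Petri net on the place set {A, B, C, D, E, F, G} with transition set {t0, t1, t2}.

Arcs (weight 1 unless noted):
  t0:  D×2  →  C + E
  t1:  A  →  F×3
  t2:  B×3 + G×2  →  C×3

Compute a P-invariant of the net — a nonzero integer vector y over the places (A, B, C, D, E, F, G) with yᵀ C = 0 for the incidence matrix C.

Incidence matrix C (rows=places, cols=transitions):
       t0   t1   t2
    A   0   -1    0
    B   0    0   -3
    C   1    0    3
    D  -2    0    0
    E   1    0    0
    F   0    3    0
    G   0    0   -2

Candidate y = [0, 2, 2, 1, 0, 0, 0]; check y·C column-wise:
  col t0: 2·0 + 2·1 + 1·-2 + 0·1 = 0
  col t1: 0·-1 + 2·0 + 2·0 + 1·0 + 0·3 = 0
  col t2: 2·-3 + 2·3 + 1·0 + 0·-2 = 0

y = (A:0, B:2, C:2, D:1, E:0, F:0, G:0)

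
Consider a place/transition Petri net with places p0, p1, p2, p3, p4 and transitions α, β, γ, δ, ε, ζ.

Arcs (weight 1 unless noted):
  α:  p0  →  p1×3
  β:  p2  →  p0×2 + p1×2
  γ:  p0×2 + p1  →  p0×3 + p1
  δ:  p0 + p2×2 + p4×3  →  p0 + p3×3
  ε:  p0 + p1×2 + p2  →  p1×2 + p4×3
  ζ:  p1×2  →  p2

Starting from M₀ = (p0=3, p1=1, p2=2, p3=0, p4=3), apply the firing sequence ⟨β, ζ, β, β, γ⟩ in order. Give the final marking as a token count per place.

(p0=10, p1=5, p2=0, p3=0, p4=3)

step 1: fire β:  (p0=3, p1=1, p2=2, p3=0, p4=3) → (p0=5, p1=3, p2=1, p3=0, p4=3)
step 2: fire ζ:  (p0=5, p1=3, p2=1, p3=0, p4=3) → (p0=5, p1=1, p2=2, p3=0, p4=3)
step 3: fire β:  (p0=5, p1=1, p2=2, p3=0, p4=3) → (p0=7, p1=3, p2=1, p3=0, p4=3)
step 4: fire β:  (p0=7, p1=3, p2=1, p3=0, p4=3) → (p0=9, p1=5, p2=0, p3=0, p4=3)
step 5: fire γ:  (p0=9, p1=5, p2=0, p3=0, p4=3) → (p0=10, p1=5, p2=0, p3=0, p4=3)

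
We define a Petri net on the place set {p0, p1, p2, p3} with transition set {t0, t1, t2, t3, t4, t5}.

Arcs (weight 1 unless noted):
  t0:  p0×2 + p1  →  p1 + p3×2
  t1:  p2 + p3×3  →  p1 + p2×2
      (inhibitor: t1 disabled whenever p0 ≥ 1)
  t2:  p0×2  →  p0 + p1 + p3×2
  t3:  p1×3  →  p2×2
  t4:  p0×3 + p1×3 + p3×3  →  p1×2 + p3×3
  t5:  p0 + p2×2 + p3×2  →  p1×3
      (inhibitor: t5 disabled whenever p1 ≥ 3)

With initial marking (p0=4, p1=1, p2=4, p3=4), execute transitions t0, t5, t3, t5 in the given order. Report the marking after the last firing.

(p0=0, p1=4, p2=2, p3=2)

step 1: fire t0:  (p0=4, p1=1, p2=4, p3=4) → (p0=2, p1=1, p2=4, p3=6)
step 2: fire t5:  (p0=2, p1=1, p2=4, p3=6) → (p0=1, p1=4, p2=2, p3=4)
step 3: fire t3:  (p0=1, p1=4, p2=2, p3=4) → (p0=1, p1=1, p2=4, p3=4)
step 4: fire t5:  (p0=1, p1=1, p2=4, p3=4) → (p0=0, p1=4, p2=2, p3=2)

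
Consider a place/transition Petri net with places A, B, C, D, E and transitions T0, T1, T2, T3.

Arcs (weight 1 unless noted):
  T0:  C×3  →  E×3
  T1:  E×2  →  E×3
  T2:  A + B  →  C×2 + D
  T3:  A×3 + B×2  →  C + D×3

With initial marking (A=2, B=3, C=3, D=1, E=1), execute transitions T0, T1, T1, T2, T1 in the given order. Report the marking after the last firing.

step 1: fire T0:  (A=2, B=3, C=3, D=1, E=1) → (A=2, B=3, C=0, D=1, E=4)
step 2: fire T1:  (A=2, B=3, C=0, D=1, E=4) → (A=2, B=3, C=0, D=1, E=5)
step 3: fire T1:  (A=2, B=3, C=0, D=1, E=5) → (A=2, B=3, C=0, D=1, E=6)
step 4: fire T2:  (A=2, B=3, C=0, D=1, E=6) → (A=1, B=2, C=2, D=2, E=6)
step 5: fire T1:  (A=1, B=2, C=2, D=2, E=6) → (A=1, B=2, C=2, D=2, E=7)

(A=1, B=2, C=2, D=2, E=7)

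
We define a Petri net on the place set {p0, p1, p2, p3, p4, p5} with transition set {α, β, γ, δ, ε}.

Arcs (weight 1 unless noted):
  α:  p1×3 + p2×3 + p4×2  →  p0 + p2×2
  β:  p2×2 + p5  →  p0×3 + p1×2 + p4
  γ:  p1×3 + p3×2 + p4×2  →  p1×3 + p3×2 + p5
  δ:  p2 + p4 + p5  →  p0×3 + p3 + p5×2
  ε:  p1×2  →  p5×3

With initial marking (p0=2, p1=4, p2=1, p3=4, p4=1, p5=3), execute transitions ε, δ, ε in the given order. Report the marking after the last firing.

step 1: fire ε:  (p0=2, p1=4, p2=1, p3=4, p4=1, p5=3) → (p0=2, p1=2, p2=1, p3=4, p4=1, p5=6)
step 2: fire δ:  (p0=2, p1=2, p2=1, p3=4, p4=1, p5=6) → (p0=5, p1=2, p2=0, p3=5, p4=0, p5=7)
step 3: fire ε:  (p0=5, p1=2, p2=0, p3=5, p4=0, p5=7) → (p0=5, p1=0, p2=0, p3=5, p4=0, p5=10)

(p0=5, p1=0, p2=0, p3=5, p4=0, p5=10)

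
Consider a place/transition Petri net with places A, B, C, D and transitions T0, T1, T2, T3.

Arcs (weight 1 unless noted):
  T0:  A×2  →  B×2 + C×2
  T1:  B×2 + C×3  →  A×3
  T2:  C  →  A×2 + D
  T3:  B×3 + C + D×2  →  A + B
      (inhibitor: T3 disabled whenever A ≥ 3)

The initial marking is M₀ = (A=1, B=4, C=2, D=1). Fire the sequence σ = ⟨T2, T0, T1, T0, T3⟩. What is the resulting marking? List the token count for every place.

step 1: fire T2:  (A=1, B=4, C=2, D=1) → (A=3, B=4, C=1, D=2)
step 2: fire T0:  (A=3, B=4, C=1, D=2) → (A=1, B=6, C=3, D=2)
step 3: fire T1:  (A=1, B=6, C=3, D=2) → (A=4, B=4, C=0, D=2)
step 4: fire T0:  (A=4, B=4, C=0, D=2) → (A=2, B=6, C=2, D=2)
step 5: fire T3:  (A=2, B=6, C=2, D=2) → (A=3, B=4, C=1, D=0)

(A=3, B=4, C=1, D=0)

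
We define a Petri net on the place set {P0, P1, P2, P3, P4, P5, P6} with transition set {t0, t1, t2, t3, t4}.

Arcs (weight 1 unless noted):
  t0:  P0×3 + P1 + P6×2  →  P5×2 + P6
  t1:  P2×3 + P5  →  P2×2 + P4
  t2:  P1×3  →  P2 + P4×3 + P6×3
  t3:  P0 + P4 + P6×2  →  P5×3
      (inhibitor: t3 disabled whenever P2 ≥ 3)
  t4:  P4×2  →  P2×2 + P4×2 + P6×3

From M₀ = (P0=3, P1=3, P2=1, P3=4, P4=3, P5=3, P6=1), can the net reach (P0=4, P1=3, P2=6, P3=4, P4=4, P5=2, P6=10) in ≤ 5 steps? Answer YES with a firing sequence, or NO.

NO — not reachable within 5 firings

depth 0: 1 marking
depth 1: 3 markings reached so far
depth 2: 8 markings reached so far
depth 3: 17 markings reached so far
depth 4: 30 markings reached so far
depth 5: 48 markings reached so far
target is not among the 48 markings reachable within 5 steps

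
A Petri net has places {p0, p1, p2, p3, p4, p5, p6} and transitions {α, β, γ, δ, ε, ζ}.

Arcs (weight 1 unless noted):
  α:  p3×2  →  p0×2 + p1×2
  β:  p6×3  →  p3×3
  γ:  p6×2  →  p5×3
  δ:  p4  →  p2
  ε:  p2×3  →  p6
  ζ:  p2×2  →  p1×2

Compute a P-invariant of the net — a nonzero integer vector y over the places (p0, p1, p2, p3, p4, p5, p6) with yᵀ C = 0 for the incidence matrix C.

Incidence matrix C (rows=places, cols=transitions):
        α    β    γ    δ    ε    ζ
   p0   2    0    0    0    0    0
   p1   2    0    0    0    0    2
   p2   0    0    0    1   -3   -2
   p3  -2    3    0    0    0    0
   p4   0    0    0   -1    0    0
   p5   0    0    3    0    0    0
   p6   0   -3   -2    0    1    0

Candidate y = [2, 1, 1, 3, 1, 2, 3]; check y·C column-wise:
  col α: 2·2 + 1·2 + 1·0 + 3·-2 + 1·0 + 2·0 + 3·0 = 0
  col β: 2·0 + 1·0 + 1·0 + 3·3 + 1·0 + 2·0 + 3·-3 = 0
  col γ: 2·0 + 1·0 + 1·0 + 3·0 + 1·0 + 2·3 + 3·-2 = 0
  col δ: 2·0 + 1·0 + 1·1 + 3·0 + 1·-1 + 2·0 + 3·0 = 0
  col ε: 2·0 + 1·0 + 1·-3 + 3·0 + 1·0 + 2·0 + 3·1 = 0
  col ζ: 2·0 + 1·2 + 1·-2 + 3·0 + 1·0 + 2·0 + 3·0 = 0

y = (p0:2, p1:1, p2:1, p3:3, p4:1, p5:2, p6:3)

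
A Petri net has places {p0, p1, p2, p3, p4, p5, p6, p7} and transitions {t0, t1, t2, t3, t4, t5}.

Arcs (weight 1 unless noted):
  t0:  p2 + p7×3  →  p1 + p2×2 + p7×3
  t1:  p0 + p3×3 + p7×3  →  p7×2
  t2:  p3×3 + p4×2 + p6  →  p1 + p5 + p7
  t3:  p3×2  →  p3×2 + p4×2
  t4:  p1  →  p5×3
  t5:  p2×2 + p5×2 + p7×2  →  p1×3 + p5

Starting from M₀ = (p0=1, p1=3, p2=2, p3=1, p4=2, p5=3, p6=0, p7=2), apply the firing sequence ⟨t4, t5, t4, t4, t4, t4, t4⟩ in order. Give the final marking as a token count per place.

step 1: fire t4:  (p0=1, p1=3, p2=2, p3=1, p4=2, p5=3, p6=0, p7=2) → (p0=1, p1=2, p2=2, p3=1, p4=2, p5=6, p6=0, p7=2)
step 2: fire t5:  (p0=1, p1=2, p2=2, p3=1, p4=2, p5=6, p6=0, p7=2) → (p0=1, p1=5, p2=0, p3=1, p4=2, p5=5, p6=0, p7=0)
step 3: fire t4:  (p0=1, p1=5, p2=0, p3=1, p4=2, p5=5, p6=0, p7=0) → (p0=1, p1=4, p2=0, p3=1, p4=2, p5=8, p6=0, p7=0)
step 4: fire t4:  (p0=1, p1=4, p2=0, p3=1, p4=2, p5=8, p6=0, p7=0) → (p0=1, p1=3, p2=0, p3=1, p4=2, p5=11, p6=0, p7=0)
step 5: fire t4:  (p0=1, p1=3, p2=0, p3=1, p4=2, p5=11, p6=0, p7=0) → (p0=1, p1=2, p2=0, p3=1, p4=2, p5=14, p6=0, p7=0)
step 6: fire t4:  (p0=1, p1=2, p2=0, p3=1, p4=2, p5=14, p6=0, p7=0) → (p0=1, p1=1, p2=0, p3=1, p4=2, p5=17, p6=0, p7=0)
step 7: fire t4:  (p0=1, p1=1, p2=0, p3=1, p4=2, p5=17, p6=0, p7=0) → (p0=1, p1=0, p2=0, p3=1, p4=2, p5=20, p6=0, p7=0)

(p0=1, p1=0, p2=0, p3=1, p4=2, p5=20, p6=0, p7=0)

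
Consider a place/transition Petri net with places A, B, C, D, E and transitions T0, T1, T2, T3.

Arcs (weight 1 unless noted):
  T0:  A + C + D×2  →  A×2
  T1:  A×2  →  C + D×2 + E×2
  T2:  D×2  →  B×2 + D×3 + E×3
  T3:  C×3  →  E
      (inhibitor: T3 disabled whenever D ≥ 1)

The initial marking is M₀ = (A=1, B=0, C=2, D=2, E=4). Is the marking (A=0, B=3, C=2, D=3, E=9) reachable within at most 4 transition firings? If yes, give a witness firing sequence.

depth 0: 1 marking
depth 1: 3 markings reached so far
depth 2: 6 markings reached so far
depth 3: 9 markings reached so far
depth 4: 13 markings reached so far
target is not among the 13 markings reachable within 4 steps

NO — not reachable within 4 firings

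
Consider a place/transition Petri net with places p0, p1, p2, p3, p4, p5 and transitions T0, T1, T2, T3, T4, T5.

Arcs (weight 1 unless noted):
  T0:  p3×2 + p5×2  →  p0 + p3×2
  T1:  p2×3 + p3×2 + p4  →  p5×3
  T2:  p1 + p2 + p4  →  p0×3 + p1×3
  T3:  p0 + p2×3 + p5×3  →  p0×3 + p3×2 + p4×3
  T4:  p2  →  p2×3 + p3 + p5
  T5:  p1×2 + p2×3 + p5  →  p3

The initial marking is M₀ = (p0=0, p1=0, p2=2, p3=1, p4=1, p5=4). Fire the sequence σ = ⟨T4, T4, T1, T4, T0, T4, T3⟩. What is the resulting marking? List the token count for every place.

(p0=3, p1=0, p2=4, p3=5, p4=3, p5=6)

step 1: fire T4:  (p0=0, p1=0, p2=2, p3=1, p4=1, p5=4) → (p0=0, p1=0, p2=4, p3=2, p4=1, p5=5)
step 2: fire T4:  (p0=0, p1=0, p2=4, p3=2, p4=1, p5=5) → (p0=0, p1=0, p2=6, p3=3, p4=1, p5=6)
step 3: fire T1:  (p0=0, p1=0, p2=6, p3=3, p4=1, p5=6) → (p0=0, p1=0, p2=3, p3=1, p4=0, p5=9)
step 4: fire T4:  (p0=0, p1=0, p2=3, p3=1, p4=0, p5=9) → (p0=0, p1=0, p2=5, p3=2, p4=0, p5=10)
step 5: fire T0:  (p0=0, p1=0, p2=5, p3=2, p4=0, p5=10) → (p0=1, p1=0, p2=5, p3=2, p4=0, p5=8)
step 6: fire T4:  (p0=1, p1=0, p2=5, p3=2, p4=0, p5=8) → (p0=1, p1=0, p2=7, p3=3, p4=0, p5=9)
step 7: fire T3:  (p0=1, p1=0, p2=7, p3=3, p4=0, p5=9) → (p0=3, p1=0, p2=4, p3=5, p4=3, p5=6)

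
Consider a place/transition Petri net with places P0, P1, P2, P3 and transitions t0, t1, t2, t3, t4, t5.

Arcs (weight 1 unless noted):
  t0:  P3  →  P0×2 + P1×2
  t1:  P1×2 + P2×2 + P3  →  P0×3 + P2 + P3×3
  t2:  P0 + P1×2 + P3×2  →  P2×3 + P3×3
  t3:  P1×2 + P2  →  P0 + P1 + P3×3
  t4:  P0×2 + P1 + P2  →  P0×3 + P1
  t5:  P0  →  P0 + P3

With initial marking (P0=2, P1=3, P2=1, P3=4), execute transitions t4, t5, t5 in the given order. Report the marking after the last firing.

(P0=3, P1=3, P2=0, P3=6)

step 1: fire t4:  (P0=2, P1=3, P2=1, P3=4) → (P0=3, P1=3, P2=0, P3=4)
step 2: fire t5:  (P0=3, P1=3, P2=0, P3=4) → (P0=3, P1=3, P2=0, P3=5)
step 3: fire t5:  (P0=3, P1=3, P2=0, P3=5) → (P0=3, P1=3, P2=0, P3=6)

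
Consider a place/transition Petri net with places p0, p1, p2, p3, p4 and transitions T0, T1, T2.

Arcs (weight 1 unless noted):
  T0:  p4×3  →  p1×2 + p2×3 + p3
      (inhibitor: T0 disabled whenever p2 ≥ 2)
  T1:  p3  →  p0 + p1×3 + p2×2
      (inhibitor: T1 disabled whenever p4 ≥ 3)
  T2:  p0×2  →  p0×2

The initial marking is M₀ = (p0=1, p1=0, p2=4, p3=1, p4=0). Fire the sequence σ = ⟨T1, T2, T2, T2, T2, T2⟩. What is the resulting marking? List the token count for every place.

(p0=2, p1=3, p2=6, p3=0, p4=0)

step 1: fire T1:  (p0=1, p1=0, p2=4, p3=1, p4=0) → (p0=2, p1=3, p2=6, p3=0, p4=0)
step 2: fire T2:  (p0=2, p1=3, p2=6, p3=0, p4=0) → (p0=2, p1=3, p2=6, p3=0, p4=0)
step 3: fire T2:  (p0=2, p1=3, p2=6, p3=0, p4=0) → (p0=2, p1=3, p2=6, p3=0, p4=0)
step 4: fire T2:  (p0=2, p1=3, p2=6, p3=0, p4=0) → (p0=2, p1=3, p2=6, p3=0, p4=0)
step 5: fire T2:  (p0=2, p1=3, p2=6, p3=0, p4=0) → (p0=2, p1=3, p2=6, p3=0, p4=0)
step 6: fire T2:  (p0=2, p1=3, p2=6, p3=0, p4=0) → (p0=2, p1=3, p2=6, p3=0, p4=0)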